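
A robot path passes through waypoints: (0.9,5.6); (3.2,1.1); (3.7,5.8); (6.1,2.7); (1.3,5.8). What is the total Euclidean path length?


Segment lengths:
  seg1 = sqrt((2.3)^2 + (-4.5)^2) = 5.0537
  seg2 = sqrt((0.5)^2 + (4.7)^2) = 4.7265
  seg3 = sqrt((2.4)^2 + (-3.1)^2) = 3.9205
  seg4 = sqrt((-4.8)^2 + (3.1)^2) = 5.714
Total = 19.4147


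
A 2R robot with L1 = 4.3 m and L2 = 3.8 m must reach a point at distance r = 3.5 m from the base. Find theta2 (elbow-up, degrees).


cos(theta2) = (r^2 - L1^2 - L2^2) / (2*L1*L2)
cos(theta2) = (12.25 - 18.49 - 14.44) / 32.68
cos(theta2) = -0.632803
theta2 = 129.2572 degrees


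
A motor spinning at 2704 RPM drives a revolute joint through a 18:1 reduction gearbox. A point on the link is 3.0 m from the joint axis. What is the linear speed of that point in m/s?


omega_motor = 2704 * 2*pi/60 = 283.1622 rad/s
omega_joint = omega_motor / 18 = 15.7312 rad/s
v = omega_joint * r = 15.7312 * 3.0
= 47.1937 m/s


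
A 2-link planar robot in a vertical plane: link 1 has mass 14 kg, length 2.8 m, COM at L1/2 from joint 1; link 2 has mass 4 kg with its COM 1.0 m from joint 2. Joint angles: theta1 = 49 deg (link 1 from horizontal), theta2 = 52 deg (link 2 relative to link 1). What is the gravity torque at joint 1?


Horizontal distance from joint 1 to link-1 COM:
  x_c1 = (L1/2)*cos(t1) = 1.4 * 0.6561 = 0.9185 m
Horizontal distance from joint 1 to link-2 COM:
  x_c2 = L1*cos(t1) + Lc2*cos(t1+t2)
       = 2.8*0.6561 + 1.0*-0.1908 = 1.6462 m
tau1 = m1*g*x_c1 + m2*g*x_c2
     = 14*9.81*0.9185 + 4*9.81*1.6462
     = 126.1444 + 64.5952
     = 190.7396 Nm


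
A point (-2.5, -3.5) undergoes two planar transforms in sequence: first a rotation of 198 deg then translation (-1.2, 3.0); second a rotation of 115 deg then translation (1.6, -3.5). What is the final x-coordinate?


After transform 1:
x1 = cos(198)*-2.5 - sin(198)*-3.5 + -1.2 = 0.0961
y1 = sin(198)*-2.5 + cos(198)*-3.5 + 3.0 = 7.1012
After transform 2:
x2 = cos(115)*0.0961 - sin(115)*7.1012 + 1.6
= -4.8765


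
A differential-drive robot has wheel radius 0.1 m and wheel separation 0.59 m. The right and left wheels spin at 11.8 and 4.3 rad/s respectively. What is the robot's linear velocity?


vR = r*wR = 0.1*11.8 = 1.18 m/s
vL = r*wL = 0.1*4.3 = 0.43 m/s
v = (vR+vL)/2 = 0.805 m/s
omega = (vR-vL)/L = 1.2712 rad/s
linear velocity = 0.805 m/s


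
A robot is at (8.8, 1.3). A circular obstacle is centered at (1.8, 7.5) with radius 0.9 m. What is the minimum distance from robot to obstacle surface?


center_dist = sqrt((8.8-1.8)^2 + (1.3-7.5)^2)
= sqrt(49.0 + 38.44)
= 9.3509
min_dist = center_dist - radius = 9.3509 - 0.9 = 8.4509 m


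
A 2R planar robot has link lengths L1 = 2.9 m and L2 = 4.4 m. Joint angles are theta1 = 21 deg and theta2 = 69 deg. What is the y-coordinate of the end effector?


Convert angles to radians: theta1 = 0.3665, theta2 = 1.2043
y = L1*sin(theta1) + L2*sin(theta1+theta2)
y = 1.0393 + 4.4
y = 5.4393


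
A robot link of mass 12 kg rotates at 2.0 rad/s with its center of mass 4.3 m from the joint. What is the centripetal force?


F = m * omega^2 * r
= 12 * 2.0^2 * 4.3
= 12 * 4.0 * 4.3
= 206.4 N


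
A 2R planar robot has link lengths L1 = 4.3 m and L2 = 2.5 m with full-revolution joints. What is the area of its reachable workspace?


r_max = L1 + L2 = 6.8 m
r_min = |L1 - L2| = 1.8 m
Area = pi*(r_max^2 - r_min^2)
= pi*(46.24 - 3.24)
= pi * 43.0
= 135.0885 m^2


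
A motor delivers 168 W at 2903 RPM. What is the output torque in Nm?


omega = 2903 * 2*pi/60 = 304.0014 rad/s
tau = P / omega = 168 / 304.0014
= 0.5526 Nm


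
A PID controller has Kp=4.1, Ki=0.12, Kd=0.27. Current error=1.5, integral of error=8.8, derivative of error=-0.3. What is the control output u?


u = Kp*e + Ki*int(e) + Kd*de/dt
= 4.1*1.5 + 0.12*8.8 + 0.27*(-0.3)
= 6.15 + 1.056 + -0.081
= 7.125


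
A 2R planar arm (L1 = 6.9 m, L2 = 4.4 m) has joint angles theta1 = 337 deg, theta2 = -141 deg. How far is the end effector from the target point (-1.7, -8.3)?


End effector via forward kinematics:
x = L1*cos(t1) + L2*cos(t1+t2) = 2.1219
y = L1*sin(t1) + L2*sin(t1+t2) = -3.9088
Distance to target:
d = sqrt((-1.7 - 2.1219)^2 + (-8.3 - -3.9088)^2)
= sqrt(14.6072 + 19.2822)
= 5.8215 m


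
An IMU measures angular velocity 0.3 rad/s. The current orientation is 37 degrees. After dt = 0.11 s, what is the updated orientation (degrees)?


delta_theta = w * dt = 0.3 * 0.11 = 0.033 rad
= 1.8908 deg
theta_new = 37 + 1.8908 = 38.8908 deg


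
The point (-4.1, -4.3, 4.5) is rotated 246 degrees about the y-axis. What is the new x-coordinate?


Rotation about y-axis: x' = x*cos(theta) + z*sin(theta)
= -4.1 * -0.4067 + 4.5 * -0.9135
= -2.4433


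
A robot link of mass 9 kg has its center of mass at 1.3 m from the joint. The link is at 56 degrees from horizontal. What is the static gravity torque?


tau = m*g*L*cos(angle)
= 9 * 9.81 * 1.3 * cos(56 deg)
= 9 * 9.81 * 1.3 * 0.5592
= 64.1825 Nm


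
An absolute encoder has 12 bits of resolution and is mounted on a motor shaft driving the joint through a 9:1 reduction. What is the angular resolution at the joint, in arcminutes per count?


counts = 2^12 = 4096
effective counts at joint = 4096 * 9 = 36864
resolution = 360*60 / 36864
= 0.5859 arcmin/count


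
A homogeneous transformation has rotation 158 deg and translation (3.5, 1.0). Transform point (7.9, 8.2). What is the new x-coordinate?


x' = cos(theta)*px - sin(theta)*py + tx
= -0.9272*7.9 - 0.3746*8.2 + 3.5
= -6.8965


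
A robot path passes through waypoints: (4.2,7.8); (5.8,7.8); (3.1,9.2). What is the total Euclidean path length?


Segment lengths:
  seg1 = sqrt((1.6)^2 + (0.0)^2) = 1.6
  seg2 = sqrt((-2.7)^2 + (1.4)^2) = 3.0414
Total = 4.6414


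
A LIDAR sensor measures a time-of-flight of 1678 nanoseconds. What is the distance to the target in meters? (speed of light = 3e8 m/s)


tof = 1678 ns = 1.678e-06 s
dist = c * tof / 2
= 3e8 * 1.678e-06 / 2
= 251.7 m


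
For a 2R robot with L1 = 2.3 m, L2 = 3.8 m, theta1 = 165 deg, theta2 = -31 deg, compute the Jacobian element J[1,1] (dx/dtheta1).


J[1,1] = -L1*sin(t1) - L2*sin(t1+t2)
= -2.3*sin(165) - 3.8*sin(134)
= -3.3288


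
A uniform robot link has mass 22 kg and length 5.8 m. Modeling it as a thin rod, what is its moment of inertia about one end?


I = (1/3) * m * L^2
= (1/3) * 22 * 5.8^2
= 0.333333 * 22 * 33.64
= 246.6933 kg*m^2


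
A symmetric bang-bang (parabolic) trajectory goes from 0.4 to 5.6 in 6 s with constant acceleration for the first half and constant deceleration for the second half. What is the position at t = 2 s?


Symmetric rest-to-rest: each phase covers (pf-p0)/2 in time T/2. 0.5*a*(T/2)^2 = (pf-p0)/2 => a = 4*(pf-p0)/T^2
a = 4*(5.6-0.4)/6^2 = 0.5778
t = 2 is in the acceleration phase (t <= T/2).
p = p0 + 0.5*a*t^2 = 0.4 + 0.5*0.5778*2^2
= 1.5556


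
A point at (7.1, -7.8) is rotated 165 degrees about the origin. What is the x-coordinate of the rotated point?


x' = x*cos(theta) - y*sin(theta)
cos(165 deg) = -0.9659, sin(165 deg) = 0.2588
x' = 7.1 * -0.9659 - -7.8 * 0.2588
= -6.8581 - -2.0188
= -4.8393


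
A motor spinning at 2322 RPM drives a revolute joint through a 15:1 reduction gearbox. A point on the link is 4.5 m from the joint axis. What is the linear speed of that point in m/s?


omega_motor = 2322 * 2*pi/60 = 243.1593 rad/s
omega_joint = omega_motor / 15 = 16.2106 rad/s
v = omega_joint * r = 16.2106 * 4.5
= 72.9478 m/s


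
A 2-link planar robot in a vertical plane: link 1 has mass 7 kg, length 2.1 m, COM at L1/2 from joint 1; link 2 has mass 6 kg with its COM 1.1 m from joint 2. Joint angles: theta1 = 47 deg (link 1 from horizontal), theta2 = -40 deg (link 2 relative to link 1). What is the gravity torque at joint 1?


Horizontal distance from joint 1 to link-1 COM:
  x_c1 = (L1/2)*cos(t1) = 1.05 * 0.682 = 0.7161 m
Horizontal distance from joint 1 to link-2 COM:
  x_c2 = L1*cos(t1) + Lc2*cos(t1+t2)
       = 2.1*0.682 + 1.1*0.9925 = 2.524 m
tau1 = m1*g*x_c1 + m2*g*x_c2
     = 7*9.81*0.7161 + 6*9.81*2.524
     = 49.1745 + 148.5625
     = 197.737 Nm


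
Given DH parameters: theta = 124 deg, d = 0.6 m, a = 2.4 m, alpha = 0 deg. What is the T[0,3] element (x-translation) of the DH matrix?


T[0,3] = a * cos(theta)
= 2.4 * cos(124 deg)
= 2.4 * -0.5592
= -1.3421


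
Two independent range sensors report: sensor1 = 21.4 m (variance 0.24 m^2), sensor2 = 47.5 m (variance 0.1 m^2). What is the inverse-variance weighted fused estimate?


w1 = (1/var1) / (1/var1 + 1/var2)
   = 4.1667 / (4.1667 + 10.0) = 0.2941
w2 = 1 - w1 = 0.7059
fused = w1*s1 + w2*s2 = 6.2941 + 33.5294
= 39.8235 m


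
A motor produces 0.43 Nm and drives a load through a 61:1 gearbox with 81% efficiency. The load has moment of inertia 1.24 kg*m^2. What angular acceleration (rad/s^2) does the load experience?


tau_out = tau_motor * N * eta
= 0.43 * 61 * 0.81 = 21.2463 Nm
alpha = tau_out / I = 21.2463 / 1.24
= 17.1341 rad/s^2


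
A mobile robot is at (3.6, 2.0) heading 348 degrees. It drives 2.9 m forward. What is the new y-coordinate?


y_new = y0 + d*sin(theta)
= 2.0 + 2.9*sin(348)
= 2.0 + -0.6029
= 1.3971


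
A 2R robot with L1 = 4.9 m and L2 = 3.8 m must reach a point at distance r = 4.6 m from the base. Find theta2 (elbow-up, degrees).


cos(theta2) = (r^2 - L1^2 - L2^2) / (2*L1*L2)
cos(theta2) = (21.16 - 24.01 - 14.44) / 37.24
cos(theta2) = -0.464286
theta2 = 117.664 degrees


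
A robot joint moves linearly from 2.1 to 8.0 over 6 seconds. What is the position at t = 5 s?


s = t/T = 5/6 = 0.8333
p(t) = p0 + (pf-p0)*s
= 2.1 + (8.0 - 2.1) * 0.8333
= 7.0167


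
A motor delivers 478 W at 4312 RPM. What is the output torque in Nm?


omega = 4312 * 2*pi/60 = 451.5516 rad/s
tau = P / omega = 478 / 451.5516
= 1.0586 Nm


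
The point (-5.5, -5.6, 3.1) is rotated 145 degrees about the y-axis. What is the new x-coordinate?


Rotation about y-axis: x' = x*cos(theta) + z*sin(theta)
= -5.5 * -0.8192 + 3.1 * 0.5736
= 6.2834


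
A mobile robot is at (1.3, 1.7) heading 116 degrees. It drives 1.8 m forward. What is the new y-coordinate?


y_new = y0 + d*sin(theta)
= 1.7 + 1.8*sin(116)
= 1.7 + 1.6178
= 3.3178


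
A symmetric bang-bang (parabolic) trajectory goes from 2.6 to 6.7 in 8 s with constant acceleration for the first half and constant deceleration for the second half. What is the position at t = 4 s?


Symmetric rest-to-rest: each phase covers (pf-p0)/2 in time T/2. 0.5*a*(T/2)^2 = (pf-p0)/2 => a = 4*(pf-p0)/T^2
a = 4*(6.7-2.6)/8^2 = 0.2562
t = 4 is in the acceleration phase (t <= T/2).
p = p0 + 0.5*a*t^2 = 2.6 + 0.5*0.2562*4^2
= 4.65


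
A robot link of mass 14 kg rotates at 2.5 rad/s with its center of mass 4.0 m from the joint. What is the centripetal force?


F = m * omega^2 * r
= 14 * 2.5^2 * 4.0
= 14 * 6.25 * 4.0
= 350.0 N


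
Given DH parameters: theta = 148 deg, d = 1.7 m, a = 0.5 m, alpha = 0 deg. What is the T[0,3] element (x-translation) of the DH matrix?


T[0,3] = a * cos(theta)
= 0.5 * cos(148 deg)
= 0.5 * -0.848
= -0.424


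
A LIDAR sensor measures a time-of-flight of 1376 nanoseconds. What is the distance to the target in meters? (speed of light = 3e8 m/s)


tof = 1376 ns = 1.376e-06 s
dist = c * tof / 2
= 3e8 * 1.376e-06 / 2
= 206.4 m


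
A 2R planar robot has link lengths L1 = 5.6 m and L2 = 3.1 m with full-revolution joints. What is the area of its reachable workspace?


r_max = L1 + L2 = 8.7 m
r_min = |L1 - L2| = 2.5 m
Area = pi*(r_max^2 - r_min^2)
= pi*(75.69 - 6.25)
= pi * 69.44
= 218.1522 m^2


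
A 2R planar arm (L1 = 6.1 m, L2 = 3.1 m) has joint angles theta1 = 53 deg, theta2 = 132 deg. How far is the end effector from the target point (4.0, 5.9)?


End effector via forward kinematics:
x = L1*cos(t1) + L2*cos(t1+t2) = 0.5829
y = L1*sin(t1) + L2*sin(t1+t2) = 4.6015
Distance to target:
d = sqrt((4.0 - 0.5829)^2 + (5.9 - 4.6015)^2)
= sqrt(11.6768 + 1.6861)
= 3.6555 m


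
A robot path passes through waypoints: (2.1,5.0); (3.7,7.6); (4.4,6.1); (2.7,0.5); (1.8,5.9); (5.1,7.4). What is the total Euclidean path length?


Segment lengths:
  seg1 = sqrt((1.6)^2 + (2.6)^2) = 3.0529
  seg2 = sqrt((0.7)^2 + (-1.5)^2) = 1.6553
  seg3 = sqrt((-1.7)^2 + (-5.6)^2) = 5.8523
  seg4 = sqrt((-0.9)^2 + (5.4)^2) = 5.4745
  seg5 = sqrt((3.3)^2 + (1.5)^2) = 3.6249
Total = 19.6599


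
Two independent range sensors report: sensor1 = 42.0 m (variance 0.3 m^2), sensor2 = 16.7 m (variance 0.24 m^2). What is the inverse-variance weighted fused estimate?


w1 = (1/var1) / (1/var1 + 1/var2)
   = 3.3333 / (3.3333 + 4.1667) = 0.4444
w2 = 1 - w1 = 0.5556
fused = w1*s1 + w2*s2 = 18.6667 + 9.2778
= 27.9444 m


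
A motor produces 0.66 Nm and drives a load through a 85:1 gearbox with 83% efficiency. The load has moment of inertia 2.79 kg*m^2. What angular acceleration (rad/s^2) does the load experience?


tau_out = tau_motor * N * eta
= 0.66 * 85 * 0.83 = 46.563 Nm
alpha = tau_out / I = 46.563 / 2.79
= 16.6892 rad/s^2


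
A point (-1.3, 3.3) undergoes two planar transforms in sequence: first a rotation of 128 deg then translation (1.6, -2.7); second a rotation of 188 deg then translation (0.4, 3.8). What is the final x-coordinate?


After transform 1:
x1 = cos(128)*-1.3 - sin(128)*3.3 + 1.6 = -0.2001
y1 = sin(128)*-1.3 + cos(128)*3.3 + -2.7 = -5.7561
After transform 2:
x2 = cos(188)*-0.2001 - sin(188)*-5.7561 + 0.4
= -0.203


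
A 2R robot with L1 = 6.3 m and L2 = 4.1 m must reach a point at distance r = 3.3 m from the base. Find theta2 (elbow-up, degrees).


cos(theta2) = (r^2 - L1^2 - L2^2) / (2*L1*L2)
cos(theta2) = (10.89 - 39.69 - 16.81) / 51.66
cos(theta2) = -0.882888
theta2 = 151.9927 degrees


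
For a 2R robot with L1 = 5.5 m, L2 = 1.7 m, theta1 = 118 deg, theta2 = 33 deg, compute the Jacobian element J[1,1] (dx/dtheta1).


J[1,1] = -L1*sin(t1) - L2*sin(t1+t2)
= -5.5*sin(118) - 1.7*sin(151)
= -5.6804


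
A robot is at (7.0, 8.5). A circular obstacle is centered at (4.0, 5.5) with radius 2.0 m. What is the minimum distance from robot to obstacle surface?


center_dist = sqrt((7.0-4.0)^2 + (8.5-5.5)^2)
= sqrt(9.0 + 9.0)
= 4.2426
min_dist = center_dist - radius = 4.2426 - 2.0 = 2.2426 m


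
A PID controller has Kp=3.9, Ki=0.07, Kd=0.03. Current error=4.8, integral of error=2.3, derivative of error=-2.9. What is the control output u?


u = Kp*e + Ki*int(e) + Kd*de/dt
= 3.9*4.8 + 0.07*2.3 + 0.03*(-2.9)
= 18.72 + 0.161 + -0.087
= 18.794


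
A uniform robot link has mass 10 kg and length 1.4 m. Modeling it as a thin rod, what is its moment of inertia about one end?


I = (1/3) * m * L^2
= (1/3) * 10 * 1.4^2
= 0.333333 * 10 * 1.96
= 6.5333 kg*m^2


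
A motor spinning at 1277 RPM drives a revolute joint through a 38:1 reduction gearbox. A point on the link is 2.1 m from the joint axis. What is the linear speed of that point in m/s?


omega_motor = 1277 * 2*pi/60 = 133.7271 rad/s
omega_joint = omega_motor / 38 = 3.5191 rad/s
v = omega_joint * r = 3.5191 * 2.1
= 7.3902 m/s


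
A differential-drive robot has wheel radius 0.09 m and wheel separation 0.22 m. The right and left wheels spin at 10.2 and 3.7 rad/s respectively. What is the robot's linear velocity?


vR = r*wR = 0.09*10.2 = 0.918 m/s
vL = r*wL = 0.09*3.7 = 0.333 m/s
v = (vR+vL)/2 = 0.6255 m/s
omega = (vR-vL)/L = 2.6591 rad/s
linear velocity = 0.6255 m/s


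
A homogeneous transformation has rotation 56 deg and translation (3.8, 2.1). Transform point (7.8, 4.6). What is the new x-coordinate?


x' = cos(theta)*px - sin(theta)*py + tx
= 0.5592*7.8 - 0.829*4.6 + 3.8
= 4.3481


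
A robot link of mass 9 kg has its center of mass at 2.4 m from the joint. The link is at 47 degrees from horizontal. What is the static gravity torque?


tau = m*g*L*cos(angle)
= 9 * 9.81 * 2.4 * cos(47 deg)
= 9 * 9.81 * 2.4 * 0.682
= 144.5127 Nm


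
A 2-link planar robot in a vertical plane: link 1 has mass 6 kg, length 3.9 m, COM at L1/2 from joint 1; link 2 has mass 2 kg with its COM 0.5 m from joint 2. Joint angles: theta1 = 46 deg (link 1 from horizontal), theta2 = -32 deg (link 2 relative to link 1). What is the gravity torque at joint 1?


Horizontal distance from joint 1 to link-1 COM:
  x_c1 = (L1/2)*cos(t1) = 1.95 * 0.6947 = 1.3546 m
Horizontal distance from joint 1 to link-2 COM:
  x_c2 = L1*cos(t1) + Lc2*cos(t1+t2)
       = 3.9*0.6947 + 0.5*0.9703 = 3.1943 m
tau1 = m1*g*x_c1 + m2*g*x_c2
     = 6*9.81*1.3546 + 2*9.81*3.1943
     = 79.7308 + 62.6725
     = 142.4033 Nm


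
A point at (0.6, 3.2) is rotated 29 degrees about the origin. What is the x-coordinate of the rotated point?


x' = x*cos(theta) - y*sin(theta)
cos(29 deg) = 0.8746, sin(29 deg) = 0.4848
x' = 0.6 * 0.8746 - 3.2 * 0.4848
= 0.5248 - 1.5514
= -1.0266


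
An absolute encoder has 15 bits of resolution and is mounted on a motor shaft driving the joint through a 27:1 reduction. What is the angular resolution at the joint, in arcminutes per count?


counts = 2^15 = 32768
effective counts at joint = 32768 * 27 = 884736
resolution = 360*60 / 884736
= 0.0244 arcmin/count


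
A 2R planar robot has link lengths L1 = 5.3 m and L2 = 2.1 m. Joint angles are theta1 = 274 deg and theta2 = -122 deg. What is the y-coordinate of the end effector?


Convert angles to radians: theta1 = 4.7822, theta2 = -2.1293
y = L1*sin(theta1) + L2*sin(theta1+theta2)
y = -5.2871 + 0.9859
y = -4.3012


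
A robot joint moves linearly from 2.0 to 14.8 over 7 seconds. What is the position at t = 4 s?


s = t/T = 4/7 = 0.5714
p(t) = p0 + (pf-p0)*s
= 2.0 + (14.8 - 2.0) * 0.5714
= 9.3143


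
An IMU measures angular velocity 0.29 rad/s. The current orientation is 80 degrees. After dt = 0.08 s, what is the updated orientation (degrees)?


delta_theta = w * dt = 0.29 * 0.08 = 0.0232 rad
= 1.3293 deg
theta_new = 80 + 1.3293 = 81.3293 deg


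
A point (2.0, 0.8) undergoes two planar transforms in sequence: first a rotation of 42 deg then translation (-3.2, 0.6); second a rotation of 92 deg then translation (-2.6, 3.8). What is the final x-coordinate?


After transform 1:
x1 = cos(42)*2.0 - sin(42)*0.8 + -3.2 = -2.249
y1 = sin(42)*2.0 + cos(42)*0.8 + 0.6 = 2.5328
After transform 2:
x2 = cos(92)*-2.249 - sin(92)*2.5328 + -2.6
= -5.0527


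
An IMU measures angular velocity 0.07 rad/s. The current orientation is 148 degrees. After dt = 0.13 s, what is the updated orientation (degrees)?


delta_theta = w * dt = 0.07 * 0.13 = 0.0091 rad
= 0.5214 deg
theta_new = 148 + 0.5214 = 148.5214 deg


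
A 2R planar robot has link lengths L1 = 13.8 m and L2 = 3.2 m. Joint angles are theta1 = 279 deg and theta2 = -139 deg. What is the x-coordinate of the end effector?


Convert angles to radians: theta1 = 4.8695, theta2 = -2.426
x = L1*cos(theta1) + L2*cos(theta1+theta2)
x = 2.1588 + -2.4513
x = -0.2925


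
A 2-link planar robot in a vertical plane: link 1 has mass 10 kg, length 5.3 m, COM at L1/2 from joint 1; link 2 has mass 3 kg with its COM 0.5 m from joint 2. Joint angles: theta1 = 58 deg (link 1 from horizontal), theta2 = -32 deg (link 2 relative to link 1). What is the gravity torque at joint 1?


Horizontal distance from joint 1 to link-1 COM:
  x_c1 = (L1/2)*cos(t1) = 2.65 * 0.5299 = 1.4043 m
Horizontal distance from joint 1 to link-2 COM:
  x_c2 = L1*cos(t1) + Lc2*cos(t1+t2)
       = 5.3*0.5299 + 0.5*0.8988 = 3.258 m
tau1 = m1*g*x_c1 + m2*g*x_c2
     = 10*9.81*1.4043 + 3*9.81*3.258
     = 137.7605 + 95.882
     = 233.6425 Nm


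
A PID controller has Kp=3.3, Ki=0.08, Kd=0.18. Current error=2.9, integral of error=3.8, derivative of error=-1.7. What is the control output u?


u = Kp*e + Ki*int(e) + Kd*de/dt
= 3.3*2.9 + 0.08*3.8 + 0.18*(-1.7)
= 9.57 + 0.304 + -0.306
= 9.568


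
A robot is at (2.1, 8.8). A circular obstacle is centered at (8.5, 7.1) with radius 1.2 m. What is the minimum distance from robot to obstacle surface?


center_dist = sqrt((2.1-8.5)^2 + (8.8-7.1)^2)
= sqrt(40.96 + 2.89)
= 6.6219
min_dist = center_dist - radius = 6.6219 - 1.2 = 5.4219 m


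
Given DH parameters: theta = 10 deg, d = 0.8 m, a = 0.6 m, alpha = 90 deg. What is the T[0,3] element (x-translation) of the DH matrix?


T[0,3] = a * cos(theta)
= 0.6 * cos(10 deg)
= 0.6 * 0.9848
= 0.5909


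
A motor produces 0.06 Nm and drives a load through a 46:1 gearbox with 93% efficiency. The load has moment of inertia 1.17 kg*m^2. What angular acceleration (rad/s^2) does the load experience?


tau_out = tau_motor * N * eta
= 0.06 * 46 * 0.93 = 2.5668 Nm
alpha = tau_out / I = 2.5668 / 1.17
= 2.1938 rad/s^2


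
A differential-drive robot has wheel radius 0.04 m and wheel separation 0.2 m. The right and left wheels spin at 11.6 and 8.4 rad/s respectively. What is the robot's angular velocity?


vR = r*wR = 0.04*11.6 = 0.464 m/s
vL = r*wL = 0.04*8.4 = 0.336 m/s
v = (vR+vL)/2 = 0.4 m/s
omega = (vR-vL)/L = 0.64 rad/s
angular velocity = 0.64 rad/s


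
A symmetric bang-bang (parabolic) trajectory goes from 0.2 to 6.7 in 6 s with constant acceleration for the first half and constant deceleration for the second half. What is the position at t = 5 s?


Symmetric rest-to-rest: each phase covers (pf-p0)/2 in time T/2. 0.5*a*(T/2)^2 = (pf-p0)/2 => a = 4*(pf-p0)/T^2
a = 4*(6.7-0.2)/6^2 = 0.7222
t = 5 is in the deceleration phase (t > T/2).
p = pf - 0.5*a*(T-t)^2 = 6.7 - 0.5*0.7222*1^2
= 6.3389


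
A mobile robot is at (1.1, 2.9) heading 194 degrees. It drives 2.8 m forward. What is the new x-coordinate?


x_new = x0 + d*cos(theta)
= 1.1 + 2.8*cos(194)
= 1.1 + -2.7168
= -1.6168


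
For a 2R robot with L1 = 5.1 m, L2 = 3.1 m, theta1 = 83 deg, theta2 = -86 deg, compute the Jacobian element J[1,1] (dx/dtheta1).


J[1,1] = -L1*sin(t1) - L2*sin(t1+t2)
= -5.1*sin(83) - 3.1*sin(-3)
= -4.8997


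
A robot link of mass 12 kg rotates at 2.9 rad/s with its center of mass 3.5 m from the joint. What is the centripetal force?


F = m * omega^2 * r
= 12 * 2.9^2 * 3.5
= 12 * 8.41 * 3.5
= 353.22 N


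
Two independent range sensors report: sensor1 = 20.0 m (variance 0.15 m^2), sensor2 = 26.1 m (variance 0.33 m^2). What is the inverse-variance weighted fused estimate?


w1 = (1/var1) / (1/var1 + 1/var2)
   = 6.6667 / (6.6667 + 3.0303) = 0.6875
w2 = 1 - w1 = 0.3125
fused = w1*s1 + w2*s2 = 13.75 + 8.1562
= 21.9062 m


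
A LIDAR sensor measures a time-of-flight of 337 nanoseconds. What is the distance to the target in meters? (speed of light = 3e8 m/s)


tof = 337 ns = 3.37e-07 s
dist = c * tof / 2
= 3e8 * 3.37e-07 / 2
= 50.55 m


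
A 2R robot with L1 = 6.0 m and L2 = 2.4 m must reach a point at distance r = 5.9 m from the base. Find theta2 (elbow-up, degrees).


cos(theta2) = (r^2 - L1^2 - L2^2) / (2*L1*L2)
cos(theta2) = (34.81 - 36.0 - 5.76) / 28.8
cos(theta2) = -0.241319
theta2 = 103.9644 degrees


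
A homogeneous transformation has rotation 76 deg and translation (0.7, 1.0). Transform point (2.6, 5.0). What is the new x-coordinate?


x' = cos(theta)*px - sin(theta)*py + tx
= 0.2419*2.6 - 0.9703*5.0 + 0.7
= -3.5225


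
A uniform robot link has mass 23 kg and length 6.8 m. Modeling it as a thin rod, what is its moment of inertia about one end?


I = (1/3) * m * L^2
= (1/3) * 23 * 6.8^2
= 0.333333 * 23 * 46.24
= 354.5067 kg*m^2


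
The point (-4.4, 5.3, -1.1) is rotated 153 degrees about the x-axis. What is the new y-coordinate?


Rotation about x-axis: y' = y*cos(theta) - z*sin(theta)
= 5.3 * -0.891 - -1.1 * 0.454
= -4.2229


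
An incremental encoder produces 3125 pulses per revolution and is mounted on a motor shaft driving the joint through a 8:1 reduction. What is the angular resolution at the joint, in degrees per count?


counts per rev = 3125
effective counts at joint = 3125 * 8 = 25000
resolution = 360 / 25000
= 0.0144 deg/count


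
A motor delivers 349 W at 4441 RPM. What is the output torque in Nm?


omega = 4441 * 2*pi/60 = 465.0604 rad/s
tau = P / omega = 349 / 465.0604
= 0.7504 Nm


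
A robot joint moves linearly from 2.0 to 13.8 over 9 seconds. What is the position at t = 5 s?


s = t/T = 5/9 = 0.5556
p(t) = p0 + (pf-p0)*s
= 2.0 + (13.8 - 2.0) * 0.5556
= 8.5556


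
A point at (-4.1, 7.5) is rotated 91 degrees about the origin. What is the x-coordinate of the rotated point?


x' = x*cos(theta) - y*sin(theta)
cos(91 deg) = -0.0175, sin(91 deg) = 0.9998
x' = -4.1 * -0.0175 - 7.5 * 0.9998
= 0.0716 - 7.4989
= -7.4273


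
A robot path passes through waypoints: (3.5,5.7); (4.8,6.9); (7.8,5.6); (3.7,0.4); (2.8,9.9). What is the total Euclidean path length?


Segment lengths:
  seg1 = sqrt((1.3)^2 + (1.2)^2) = 1.7692
  seg2 = sqrt((3.0)^2 + (-1.3)^2) = 3.2696
  seg3 = sqrt((-4.1)^2 + (-5.2)^2) = 6.6219
  seg4 = sqrt((-0.9)^2 + (9.5)^2) = 9.5425
Total = 21.2032


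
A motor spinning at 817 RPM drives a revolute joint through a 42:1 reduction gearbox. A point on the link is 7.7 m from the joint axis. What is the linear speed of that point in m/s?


omega_motor = 817 * 2*pi/60 = 85.556 rad/s
omega_joint = omega_motor / 42 = 2.037 rad/s
v = omega_joint * r = 2.037 * 7.7
= 15.6853 m/s


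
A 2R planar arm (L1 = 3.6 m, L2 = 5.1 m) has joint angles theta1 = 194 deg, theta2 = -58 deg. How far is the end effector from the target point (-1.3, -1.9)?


End effector via forward kinematics:
x = L1*cos(t1) + L2*cos(t1+t2) = -7.1617
y = L1*sin(t1) + L2*sin(t1+t2) = 2.6718
Distance to target:
d = sqrt((-1.3 - -7.1617)^2 + (-1.9 - 2.6718)^2)
= sqrt(34.3595 + 20.9017)
= 7.4338 m


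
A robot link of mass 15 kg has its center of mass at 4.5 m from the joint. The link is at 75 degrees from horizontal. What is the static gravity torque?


tau = m*g*L*cos(angle)
= 15 * 9.81 * 4.5 * cos(75 deg)
= 15 * 9.81 * 4.5 * 0.2588
= 171.3835 Nm


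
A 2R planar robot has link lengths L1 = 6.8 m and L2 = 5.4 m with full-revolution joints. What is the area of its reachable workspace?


r_max = L1 + L2 = 12.2 m
r_min = |L1 - L2| = 1.4 m
Area = pi*(r_max^2 - r_min^2)
= pi*(148.84 - 1.96)
= pi * 146.88
= 461.4371 m^2


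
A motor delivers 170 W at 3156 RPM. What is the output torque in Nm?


omega = 3156 * 2*pi/60 = 330.4955 rad/s
tau = P / omega = 170 / 330.4955
= 0.5144 Nm


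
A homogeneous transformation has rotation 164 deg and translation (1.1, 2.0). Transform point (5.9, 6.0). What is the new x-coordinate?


x' = cos(theta)*px - sin(theta)*py + tx
= -0.9613*5.9 - 0.2756*6.0 + 1.1
= -6.2253


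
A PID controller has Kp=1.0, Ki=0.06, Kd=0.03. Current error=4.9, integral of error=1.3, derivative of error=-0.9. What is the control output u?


u = Kp*e + Ki*int(e) + Kd*de/dt
= 1.0*4.9 + 0.06*1.3 + 0.03*(-0.9)
= 4.9 + 0.078 + -0.027
= 4.951


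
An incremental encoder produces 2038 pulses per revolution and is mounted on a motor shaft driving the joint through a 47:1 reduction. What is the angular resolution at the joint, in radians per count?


counts per rev = 2038
effective counts at joint = 2038 * 47 = 95786
resolution = 2*pi / 95786
= 6.5596e-05 rad/count


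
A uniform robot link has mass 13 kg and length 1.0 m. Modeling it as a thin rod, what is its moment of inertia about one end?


I = (1/3) * m * L^2
= (1/3) * 13 * 1.0^2
= 0.333333 * 13 * 1.0
= 4.3333 kg*m^2


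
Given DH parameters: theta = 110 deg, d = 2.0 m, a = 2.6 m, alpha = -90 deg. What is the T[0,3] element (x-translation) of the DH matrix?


T[0,3] = a * cos(theta)
= 2.6 * cos(110 deg)
= 2.6 * -0.342
= -0.8893


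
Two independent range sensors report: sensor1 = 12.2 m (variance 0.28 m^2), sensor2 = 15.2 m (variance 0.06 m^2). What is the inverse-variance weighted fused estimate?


w1 = (1/var1) / (1/var1 + 1/var2)
   = 3.5714 / (3.5714 + 16.6667) = 0.1765
w2 = 1 - w1 = 0.8235
fused = w1*s1 + w2*s2 = 2.1529 + 12.5176
= 14.6706 m


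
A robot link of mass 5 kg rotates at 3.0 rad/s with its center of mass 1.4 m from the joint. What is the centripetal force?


F = m * omega^2 * r
= 5 * 3.0^2 * 1.4
= 5 * 9.0 * 1.4
= 63.0 N


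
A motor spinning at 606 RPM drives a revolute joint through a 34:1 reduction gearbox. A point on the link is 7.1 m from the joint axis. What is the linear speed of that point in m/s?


omega_motor = 606 * 2*pi/60 = 63.4602 rad/s
omega_joint = omega_motor / 34 = 1.8665 rad/s
v = omega_joint * r = 1.8665 * 7.1
= 13.252 m/s


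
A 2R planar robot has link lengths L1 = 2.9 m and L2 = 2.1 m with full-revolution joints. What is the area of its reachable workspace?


r_max = L1 + L2 = 5.0 m
r_min = |L1 - L2| = 0.8 m
Area = pi*(r_max^2 - r_min^2)
= pi*(25.0 - 0.64)
= pi * 24.36
= 76.5292 m^2


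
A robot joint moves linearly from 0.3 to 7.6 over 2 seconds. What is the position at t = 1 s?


s = t/T = 1/2 = 0.5
p(t) = p0 + (pf-p0)*s
= 0.3 + (7.6 - 0.3) * 0.5
= 3.95


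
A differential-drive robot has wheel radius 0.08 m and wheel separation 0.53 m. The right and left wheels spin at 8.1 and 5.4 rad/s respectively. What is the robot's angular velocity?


vR = r*wR = 0.08*8.1 = 0.648 m/s
vL = r*wL = 0.08*5.4 = 0.432 m/s
v = (vR+vL)/2 = 0.54 m/s
omega = (vR-vL)/L = 0.4075 rad/s
angular velocity = 0.4075 rad/s


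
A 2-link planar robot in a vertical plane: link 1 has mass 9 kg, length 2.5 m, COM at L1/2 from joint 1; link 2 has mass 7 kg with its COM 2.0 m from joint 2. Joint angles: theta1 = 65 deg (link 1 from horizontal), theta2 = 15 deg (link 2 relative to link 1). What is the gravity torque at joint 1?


Horizontal distance from joint 1 to link-1 COM:
  x_c1 = (L1/2)*cos(t1) = 1.25 * 0.4226 = 0.5283 m
Horizontal distance from joint 1 to link-2 COM:
  x_c2 = L1*cos(t1) + Lc2*cos(t1+t2)
       = 2.5*0.4226 + 2.0*0.1736 = 1.4038 m
tau1 = m1*g*x_c1 + m2*g*x_c2
     = 9*9.81*0.5283 + 7*9.81*1.4038
     = 46.6412 + 96.4018
     = 143.043 Nm


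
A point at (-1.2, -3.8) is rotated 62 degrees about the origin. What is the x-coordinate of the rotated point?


x' = x*cos(theta) - y*sin(theta)
cos(62 deg) = 0.4695, sin(62 deg) = 0.8829
x' = -1.2 * 0.4695 - -3.8 * 0.8829
= -0.5634 - -3.3552
= 2.7918


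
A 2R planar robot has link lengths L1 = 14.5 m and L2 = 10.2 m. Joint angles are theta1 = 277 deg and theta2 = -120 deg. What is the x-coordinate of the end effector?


Convert angles to radians: theta1 = 4.8346, theta2 = -2.0944
x = L1*cos(theta1) + L2*cos(theta1+theta2)
x = 1.7671 + -9.3891
x = -7.622


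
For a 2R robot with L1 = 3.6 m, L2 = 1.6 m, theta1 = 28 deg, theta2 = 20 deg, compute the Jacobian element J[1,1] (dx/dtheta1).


J[1,1] = -L1*sin(t1) - L2*sin(t1+t2)
= -3.6*sin(28) - 1.6*sin(48)
= -2.8791


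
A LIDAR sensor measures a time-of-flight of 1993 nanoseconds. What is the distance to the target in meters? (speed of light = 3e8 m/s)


tof = 1993 ns = 1.993e-06 s
dist = c * tof / 2
= 3e8 * 1.993e-06 / 2
= 298.95 m


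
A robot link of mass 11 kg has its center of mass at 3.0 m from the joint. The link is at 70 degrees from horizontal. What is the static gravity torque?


tau = m*g*L*cos(angle)
= 11 * 9.81 * 3.0 * cos(70 deg)
= 11 * 9.81 * 3.0 * 0.342
= 110.7222 Nm


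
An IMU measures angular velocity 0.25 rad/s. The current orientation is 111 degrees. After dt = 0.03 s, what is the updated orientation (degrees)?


delta_theta = w * dt = 0.25 * 0.03 = 0.0075 rad
= 0.4297 deg
theta_new = 111 + 0.4297 = 111.4297 deg


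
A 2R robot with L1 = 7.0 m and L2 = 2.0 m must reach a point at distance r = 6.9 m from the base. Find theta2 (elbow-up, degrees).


cos(theta2) = (r^2 - L1^2 - L2^2) / (2*L1*L2)
cos(theta2) = (47.61 - 49.0 - 4.0) / 28.0
cos(theta2) = -0.1925
theta2 = 101.0987 degrees


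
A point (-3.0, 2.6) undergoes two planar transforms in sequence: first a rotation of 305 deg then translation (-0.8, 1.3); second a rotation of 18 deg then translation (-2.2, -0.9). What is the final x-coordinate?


After transform 1:
x1 = cos(305)*-3.0 - sin(305)*2.6 + -0.8 = -0.3909
y1 = sin(305)*-3.0 + cos(305)*2.6 + 1.3 = 5.2488
After transform 2:
x2 = cos(18)*-0.3909 - sin(18)*5.2488 + -2.2
= -4.1938


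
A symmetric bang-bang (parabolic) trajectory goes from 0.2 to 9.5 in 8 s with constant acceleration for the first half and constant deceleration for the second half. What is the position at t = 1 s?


Symmetric rest-to-rest: each phase covers (pf-p0)/2 in time T/2. 0.5*a*(T/2)^2 = (pf-p0)/2 => a = 4*(pf-p0)/T^2
a = 4*(9.5-0.2)/8^2 = 0.5813
t = 1 is in the acceleration phase (t <= T/2).
p = p0 + 0.5*a*t^2 = 0.2 + 0.5*0.5813*1^2
= 0.4906


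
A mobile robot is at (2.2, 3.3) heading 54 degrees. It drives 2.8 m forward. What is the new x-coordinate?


x_new = x0 + d*cos(theta)
= 2.2 + 2.8*cos(54)
= 2.2 + 1.6458
= 3.8458


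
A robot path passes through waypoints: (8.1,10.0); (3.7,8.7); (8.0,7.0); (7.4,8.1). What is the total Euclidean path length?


Segment lengths:
  seg1 = sqrt((-4.4)^2 + (-1.3)^2) = 4.588
  seg2 = sqrt((4.3)^2 + (-1.7)^2) = 4.6239
  seg3 = sqrt((-0.6)^2 + (1.1)^2) = 1.253
Total = 10.4649


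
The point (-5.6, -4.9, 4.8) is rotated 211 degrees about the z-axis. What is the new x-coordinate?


Rotation about z-axis: x' = x*cos(theta) - y*sin(theta)
= -5.6 * -0.8572 - -4.9 * -0.515
= 2.2765


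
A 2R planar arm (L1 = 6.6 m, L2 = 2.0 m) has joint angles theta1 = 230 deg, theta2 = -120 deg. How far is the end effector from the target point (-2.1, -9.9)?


End effector via forward kinematics:
x = L1*cos(t1) + L2*cos(t1+t2) = -4.9264
y = L1*sin(t1) + L2*sin(t1+t2) = -3.1765
Distance to target:
d = sqrt((-2.1 - -4.9264)^2 + (-9.9 - -3.1765)^2)
= sqrt(7.9888 + 45.2053)
= 7.2934 m


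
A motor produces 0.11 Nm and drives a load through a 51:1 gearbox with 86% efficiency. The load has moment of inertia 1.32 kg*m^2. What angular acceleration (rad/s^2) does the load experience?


tau_out = tau_motor * N * eta
= 0.11 * 51 * 0.86 = 4.8246 Nm
alpha = tau_out / I = 4.8246 / 1.32
= 3.655 rad/s^2


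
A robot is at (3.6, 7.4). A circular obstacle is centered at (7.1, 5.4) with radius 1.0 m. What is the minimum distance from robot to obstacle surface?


center_dist = sqrt((3.6-7.1)^2 + (7.4-5.4)^2)
= sqrt(12.25 + 4.0)
= 4.0311
min_dist = center_dist - radius = 4.0311 - 1.0 = 3.0311 m


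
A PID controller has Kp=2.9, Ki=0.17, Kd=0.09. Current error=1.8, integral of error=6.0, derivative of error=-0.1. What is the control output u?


u = Kp*e + Ki*int(e) + Kd*de/dt
= 2.9*1.8 + 0.17*6.0 + 0.09*(-0.1)
= 5.22 + 1.02 + -0.009
= 6.231


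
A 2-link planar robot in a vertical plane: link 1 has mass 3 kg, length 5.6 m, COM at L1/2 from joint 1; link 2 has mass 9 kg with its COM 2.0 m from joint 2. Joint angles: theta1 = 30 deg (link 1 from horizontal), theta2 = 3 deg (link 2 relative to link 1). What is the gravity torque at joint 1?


Horizontal distance from joint 1 to link-1 COM:
  x_c1 = (L1/2)*cos(t1) = 2.8 * 0.866 = 2.4249 m
Horizontal distance from joint 1 to link-2 COM:
  x_c2 = L1*cos(t1) + Lc2*cos(t1+t2)
       = 5.6*0.866 + 2.0*0.8387 = 6.5271 m
tau1 = m1*g*x_c1 + m2*g*x_c2
     = 3*9.81*2.4249 + 9*9.81*6.5271
     = 71.364 + 576.2762
     = 647.6402 Nm


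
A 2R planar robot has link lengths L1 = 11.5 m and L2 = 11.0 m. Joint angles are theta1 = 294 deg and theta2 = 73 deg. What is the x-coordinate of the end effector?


Convert angles to radians: theta1 = 5.1313, theta2 = 1.2741
x = L1*cos(theta1) + L2*cos(theta1+theta2)
x = 4.6775 + 10.918
x = 15.5955


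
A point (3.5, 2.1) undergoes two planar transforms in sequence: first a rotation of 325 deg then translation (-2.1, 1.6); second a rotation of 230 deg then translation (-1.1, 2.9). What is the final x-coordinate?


After transform 1:
x1 = cos(325)*3.5 - sin(325)*2.1 + -2.1 = 1.9715
y1 = sin(325)*3.5 + cos(325)*2.1 + 1.6 = 1.3127
After transform 2:
x2 = cos(230)*1.9715 - sin(230)*1.3127 + -1.1
= -1.3617


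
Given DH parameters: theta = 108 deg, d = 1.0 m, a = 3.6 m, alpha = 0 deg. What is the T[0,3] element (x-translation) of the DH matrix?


T[0,3] = a * cos(theta)
= 3.6 * cos(108 deg)
= 3.6 * -0.309
= -1.1125


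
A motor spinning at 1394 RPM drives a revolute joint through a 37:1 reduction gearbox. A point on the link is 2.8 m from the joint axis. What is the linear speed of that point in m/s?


omega_motor = 1394 * 2*pi/60 = 145.9793 rad/s
omega_joint = omega_motor / 37 = 3.9454 rad/s
v = omega_joint * r = 3.9454 * 2.8
= 11.0471 m/s


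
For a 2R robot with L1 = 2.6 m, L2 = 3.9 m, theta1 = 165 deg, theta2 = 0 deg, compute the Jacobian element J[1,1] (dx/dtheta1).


J[1,1] = -L1*sin(t1) - L2*sin(t1+t2)
= -2.6*sin(165) - 3.9*sin(165)
= -1.6823


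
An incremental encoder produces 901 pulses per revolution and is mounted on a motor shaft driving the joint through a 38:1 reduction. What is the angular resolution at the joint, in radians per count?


counts per rev = 901
effective counts at joint = 901 * 38 = 34238
resolution = 2*pi / 34238
= 1.8351e-04 rad/count


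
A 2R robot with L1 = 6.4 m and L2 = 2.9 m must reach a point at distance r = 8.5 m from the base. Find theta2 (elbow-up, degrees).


cos(theta2) = (r^2 - L1^2 - L2^2) / (2*L1*L2)
cos(theta2) = (72.25 - 40.96 - 8.41) / 37.12
cos(theta2) = 0.616379
theta2 = 51.9478 degrees


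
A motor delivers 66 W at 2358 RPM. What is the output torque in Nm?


omega = 2358 * 2*pi/60 = 246.9292 rad/s
tau = P / omega = 66 / 246.9292
= 0.2673 Nm


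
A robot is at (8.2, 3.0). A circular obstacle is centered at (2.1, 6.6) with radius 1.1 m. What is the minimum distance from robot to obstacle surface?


center_dist = sqrt((8.2-2.1)^2 + (3.0-6.6)^2)
= sqrt(37.21 + 12.96)
= 7.0831
min_dist = center_dist - radius = 7.0831 - 1.1 = 5.9831 m


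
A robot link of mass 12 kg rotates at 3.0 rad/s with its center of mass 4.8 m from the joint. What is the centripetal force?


F = m * omega^2 * r
= 12 * 3.0^2 * 4.8
= 12 * 9.0 * 4.8
= 518.4 N


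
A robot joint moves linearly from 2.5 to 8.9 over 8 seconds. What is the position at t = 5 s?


s = t/T = 5/8 = 0.625
p(t) = p0 + (pf-p0)*s
= 2.5 + (8.9 - 2.5) * 0.625
= 6.5


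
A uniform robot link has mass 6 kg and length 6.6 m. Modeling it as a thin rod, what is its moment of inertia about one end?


I = (1/3) * m * L^2
= (1/3) * 6 * 6.6^2
= 0.333333 * 6 * 43.56
= 87.12 kg*m^2


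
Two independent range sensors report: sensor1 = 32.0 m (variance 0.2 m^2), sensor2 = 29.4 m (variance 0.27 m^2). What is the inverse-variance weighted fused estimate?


w1 = (1/var1) / (1/var1 + 1/var2)
   = 5.0 / (5.0 + 3.7037) = 0.5745
w2 = 1 - w1 = 0.4255
fused = w1*s1 + w2*s2 = 18.383 + 12.5106
= 30.8936 m


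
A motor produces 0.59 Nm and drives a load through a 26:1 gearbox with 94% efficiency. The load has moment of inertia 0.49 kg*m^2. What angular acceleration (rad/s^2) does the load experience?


tau_out = tau_motor * N * eta
= 0.59 * 26 * 0.94 = 14.4196 Nm
alpha = tau_out / I = 14.4196 / 0.49
= 29.4278 rad/s^2


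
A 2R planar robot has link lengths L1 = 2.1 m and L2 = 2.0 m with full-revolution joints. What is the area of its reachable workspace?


r_max = L1 + L2 = 4.1 m
r_min = |L1 - L2| = 0.1 m
Area = pi*(r_max^2 - r_min^2)
= pi*(16.81 - 0.01)
= pi * 16.8
= 52.7788 m^2


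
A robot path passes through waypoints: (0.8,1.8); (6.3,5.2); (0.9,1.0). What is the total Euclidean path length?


Segment lengths:
  seg1 = sqrt((5.5)^2 + (3.4)^2) = 6.4661
  seg2 = sqrt((-5.4)^2 + (-4.2)^2) = 6.8411
Total = 13.3071


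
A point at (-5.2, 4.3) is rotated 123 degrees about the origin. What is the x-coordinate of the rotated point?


x' = x*cos(theta) - y*sin(theta)
cos(123 deg) = -0.5446, sin(123 deg) = 0.8387
x' = -5.2 * -0.5446 - 4.3 * 0.8387
= 2.8321 - 3.6063
= -0.7742


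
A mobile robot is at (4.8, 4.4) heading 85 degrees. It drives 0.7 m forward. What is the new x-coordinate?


x_new = x0 + d*cos(theta)
= 4.8 + 0.7*cos(85)
= 4.8 + 0.061
= 4.861
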